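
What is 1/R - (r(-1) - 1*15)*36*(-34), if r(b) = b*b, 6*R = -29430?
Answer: -84052081/4905 ≈ -17136.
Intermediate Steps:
R = -4905 (R = (⅙)*(-29430) = -4905)
r(b) = b²
1/R - (r(-1) - 1*15)*36*(-34) = 1/(-4905) - ((-1)² - 1*15)*36*(-34) = -1/4905 - (1 - 15)*36*(-34) = -1/4905 - (-14*36)*(-34) = -1/4905 - (-504)*(-34) = -1/4905 - 1*17136 = -1/4905 - 17136 = -84052081/4905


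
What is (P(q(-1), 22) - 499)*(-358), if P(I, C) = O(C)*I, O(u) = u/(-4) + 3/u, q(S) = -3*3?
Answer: 1774964/11 ≈ 1.6136e+5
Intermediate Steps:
q(S) = -9
O(u) = 3/u - u/4 (O(u) = u*(-1/4) + 3/u = -u/4 + 3/u = 3/u - u/4)
P(I, C) = I*(3/C - C/4) (P(I, C) = (3/C - C/4)*I = I*(3/C - C/4))
(P(q(-1), 22) - 499)*(-358) = ((1/4)*(-9)*(12 - 1*22**2)/22 - 499)*(-358) = ((1/4)*(-9)*(1/22)*(12 - 1*484) - 499)*(-358) = ((1/4)*(-9)*(1/22)*(12 - 484) - 499)*(-358) = ((1/4)*(-9)*(1/22)*(-472) - 499)*(-358) = (531/11 - 499)*(-358) = -4958/11*(-358) = 1774964/11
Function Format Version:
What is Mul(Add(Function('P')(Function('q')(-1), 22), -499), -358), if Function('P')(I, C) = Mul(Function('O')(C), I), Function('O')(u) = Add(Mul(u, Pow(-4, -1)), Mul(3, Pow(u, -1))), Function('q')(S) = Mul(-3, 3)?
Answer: Rational(1774964, 11) ≈ 1.6136e+5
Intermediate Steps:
Function('q')(S) = -9
Function('O')(u) = Add(Mul(3, Pow(u, -1)), Mul(Rational(-1, 4), u)) (Function('O')(u) = Add(Mul(u, Rational(-1, 4)), Mul(3, Pow(u, -1))) = Add(Mul(Rational(-1, 4), u), Mul(3, Pow(u, -1))) = Add(Mul(3, Pow(u, -1)), Mul(Rational(-1, 4), u)))
Function('P')(I, C) = Mul(I, Add(Mul(3, Pow(C, -1)), Mul(Rational(-1, 4), C))) (Function('P')(I, C) = Mul(Add(Mul(3, Pow(C, -1)), Mul(Rational(-1, 4), C)), I) = Mul(I, Add(Mul(3, Pow(C, -1)), Mul(Rational(-1, 4), C))))
Mul(Add(Function('P')(Function('q')(-1), 22), -499), -358) = Mul(Add(Mul(Rational(1, 4), -9, Pow(22, -1), Add(12, Mul(-1, Pow(22, 2)))), -499), -358) = Mul(Add(Mul(Rational(1, 4), -9, Rational(1, 22), Add(12, Mul(-1, 484))), -499), -358) = Mul(Add(Mul(Rational(1, 4), -9, Rational(1, 22), Add(12, -484)), -499), -358) = Mul(Add(Mul(Rational(1, 4), -9, Rational(1, 22), -472), -499), -358) = Mul(Add(Rational(531, 11), -499), -358) = Mul(Rational(-4958, 11), -358) = Rational(1774964, 11)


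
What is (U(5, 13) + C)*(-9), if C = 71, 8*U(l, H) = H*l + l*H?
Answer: -3141/4 ≈ -785.25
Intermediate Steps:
U(l, H) = H*l/4 (U(l, H) = (H*l + l*H)/8 = (H*l + H*l)/8 = (2*H*l)/8 = H*l/4)
(U(5, 13) + C)*(-9) = ((1/4)*13*5 + 71)*(-9) = (65/4 + 71)*(-9) = (349/4)*(-9) = -3141/4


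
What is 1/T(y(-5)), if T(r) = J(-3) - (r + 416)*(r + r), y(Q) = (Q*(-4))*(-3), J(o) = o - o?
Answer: 1/42720 ≈ 2.3408e-5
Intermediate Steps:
J(o) = 0
y(Q) = 12*Q (y(Q) = -4*Q*(-3) = 12*Q)
T(r) = -2*r*(416 + r) (T(r) = 0 - (r + 416)*(r + r) = 0 - (416 + r)*2*r = 0 - 2*r*(416 + r) = -2*r*(416 + r))
1/T(y(-5)) = 1/(2*(12*(-5))*(-416 - 12*(-5))) = 1/(2*(-60)*(-416 - 1*(-60))) = 1/(2*(-60)*(-416 + 60)) = 1/(2*(-60)*(-356)) = 1/42720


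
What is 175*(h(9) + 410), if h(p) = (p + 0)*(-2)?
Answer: 68600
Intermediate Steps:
h(p) = -2*p (h(p) = p*(-2) = -2*p)
175*(h(9) + 410) = 175*(-2*9 + 410) = 175*(-18 + 410) = 175*392 = 68600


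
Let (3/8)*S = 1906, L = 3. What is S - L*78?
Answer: 14546/3 ≈ 4848.7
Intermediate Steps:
S = 15248/3 (S = (8/3)*1906 = 15248/3 ≈ 5082.7)
S - L*78 = 15248/3 - 3*78 = 15248/3 - 1*234 = 15248/3 - 234 = 14546/3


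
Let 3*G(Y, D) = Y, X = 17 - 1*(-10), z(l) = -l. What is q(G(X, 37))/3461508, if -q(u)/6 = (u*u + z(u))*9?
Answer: -36/32051 ≈ -0.0011232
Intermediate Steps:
X = 27 (X = 17 + 10 = 27)
G(Y, D) = Y/3
q(u) = -54*u² + 54*u (q(u) = -6*(u*u - u)*9 = -6*(u² - u)*9 = -6*(-9*u + 9*u²) = -54*u² + 54*u)
q(G(X, 37))/3461508 = (54*((⅓)*27)*(1 - 27/3))/3461508 = (54*9*(1 - 1*9))*(1/3461508) = (54*9*(1 - 9))*(1/3461508) = (54*9*(-8))*(1/3461508) = -3888*1/3461508 = -36/32051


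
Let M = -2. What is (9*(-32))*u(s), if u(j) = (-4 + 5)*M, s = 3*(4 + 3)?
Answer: 576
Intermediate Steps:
s = 21 (s = 3*7 = 21)
u(j) = -2 (u(j) = (-4 + 5)*(-2) = 1*(-2) = -2)
(9*(-32))*u(s) = (9*(-32))*(-2) = -288*(-2) = 576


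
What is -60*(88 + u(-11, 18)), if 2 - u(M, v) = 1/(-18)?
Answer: -16210/3 ≈ -5403.3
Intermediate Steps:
u(M, v) = 37/18 (u(M, v) = 2 - 1/(-18) = 2 - 1*(-1/18) = 2 + 1/18 = 37/18)
-60*(88 + u(-11, 18)) = -60*(88 + 37/18) = -60*1621/18 = -16210/3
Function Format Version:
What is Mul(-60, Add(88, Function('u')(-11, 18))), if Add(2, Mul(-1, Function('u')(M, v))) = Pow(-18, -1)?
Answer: Rational(-16210, 3) ≈ -5403.3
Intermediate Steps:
Function('u')(M, v) = Rational(37, 18) (Function('u')(M, v) = Add(2, Mul(-1, Pow(-18, -1))) = Add(2, Mul(-1, Rational(-1, 18))) = Add(2, Rational(1, 18)) = Rational(37, 18))
Mul(-60, Add(88, Function('u')(-11, 18))) = Mul(-60, Add(88, Rational(37, 18))) = Mul(-60, Rational(1621, 18)) = Rational(-16210, 3)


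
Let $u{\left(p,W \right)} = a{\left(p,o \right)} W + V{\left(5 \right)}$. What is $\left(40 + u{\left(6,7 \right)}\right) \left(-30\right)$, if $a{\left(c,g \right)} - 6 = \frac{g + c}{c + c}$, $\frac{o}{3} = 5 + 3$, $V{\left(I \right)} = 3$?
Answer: $-3075$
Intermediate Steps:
$o = 24$ ($o = 3 \left(5 + 3\right) = 3 \cdot 8 = 24$)
$a{\left(c,g \right)} = 6 + \frac{c + g}{2 c}$ ($a{\left(c,g \right)} = 6 + \frac{g + c}{c + c} = 6 + \frac{c + g}{2 c}$)
$u{\left(p,W \right)} = 3 + \frac{W \left(24 + 13 p\right)}{2 p}$ ($u{\left(p,W \right)} = \frac{24 + 13 p}{2 p} W + 3 = \frac{W \left(24 + 13 p\right)}{2 p} + 3 = 3 + \frac{W \left(24 + 13 p\right)}{2 p}$)
$\left(40 + u{\left(6,7 \right)}\right) \left(-30\right) = \left(40 + \left(3 + \frac{13}{2} \cdot 7 + 12 \cdot 7 \cdot \frac{1}{6}\right)\right) \left(-30\right) = \left(40 + \left(3 + \frac{91}{2} + 12 \cdot 7 \cdot \frac{1}{6}\right)\right) \left(-30\right) = \left(40 + \left(3 + \frac{91}{2} + 14\right)\right) \left(-30\right) = \left(40 + \frac{125}{2}\right) \left(-30\right) = \frac{205}{2} \left(-30\right) = -3075$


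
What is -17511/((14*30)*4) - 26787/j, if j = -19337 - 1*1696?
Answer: -35922967/3926160 ≈ -9.1496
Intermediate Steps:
j = -21033 (j = -19337 - 1696 = -21033)
-17511/((14*30)*4) - 26787/j = -17511/((14*30)*4) - 26787/(-21033) = -17511/(420*4) - 26787*(-1/21033) = -17511/1680 + 8929/7011 = -17511*1/1680 + 8929/7011 = -5837/560 + 8929/7011 = -35922967/3926160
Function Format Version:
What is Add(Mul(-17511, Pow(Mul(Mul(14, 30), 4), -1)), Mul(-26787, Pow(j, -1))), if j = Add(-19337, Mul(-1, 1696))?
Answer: Rational(-35922967, 3926160) ≈ -9.1496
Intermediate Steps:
j = -21033 (j = Add(-19337, -1696) = -21033)
Add(Mul(-17511, Pow(Mul(Mul(14, 30), 4), -1)), Mul(-26787, Pow(j, -1))) = Add(Mul(-17511, Pow(Mul(Mul(14, 30), 4), -1)), Mul(-26787, Pow(-21033, -1))) = Add(Mul(-17511, Pow(Mul(420, 4), -1)), Mul(-26787, Rational(-1, 21033))) = Add(Mul(-17511, Pow(1680, -1)), Rational(8929, 7011)) = Add(Mul(-17511, Rational(1, 1680)), Rational(8929, 7011)) = Add(Rational(-5837, 560), Rational(8929, 7011)) = Rational(-35922967, 3926160)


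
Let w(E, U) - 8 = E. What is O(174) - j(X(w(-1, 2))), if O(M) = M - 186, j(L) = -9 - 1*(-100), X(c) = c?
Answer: -103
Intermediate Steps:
w(E, U) = 8 + E
j(L) = 91 (j(L) = -9 + 100 = 91)
O(M) = -186 + M
O(174) - j(X(w(-1, 2))) = (-186 + 174) - 1*91 = -12 - 91 = -103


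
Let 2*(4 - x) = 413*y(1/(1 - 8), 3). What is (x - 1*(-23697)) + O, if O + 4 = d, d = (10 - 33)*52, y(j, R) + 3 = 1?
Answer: 22914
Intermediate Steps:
y(j, R) = -2 (y(j, R) = -3 + 1 = -2)
d = -1196 (d = -23*52 = -1196)
O = -1200 (O = -4 - 1196 = -1200)
x = 417 (x = 4 - 413*(-2)/2 = 4 - ½*(-826) = 4 + 413 = 417)
(x - 1*(-23697)) + O = (417 - 1*(-23697)) - 1200 = (417 + 23697) - 1200 = 24114 - 1200 = 22914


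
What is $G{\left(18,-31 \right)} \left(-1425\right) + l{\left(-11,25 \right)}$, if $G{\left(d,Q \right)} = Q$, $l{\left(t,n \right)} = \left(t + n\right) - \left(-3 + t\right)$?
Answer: $44203$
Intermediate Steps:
$l{\left(t,n \right)} = 3 + n$ ($l{\left(t,n \right)} = \left(n + t\right) - \left(-3 + t\right) = 3 + n$)
$G{\left(18,-31 \right)} \left(-1425\right) + l{\left(-11,25 \right)} = \left(-31\right) \left(-1425\right) + \left(3 + 25\right) = 44175 + 28 = 44203$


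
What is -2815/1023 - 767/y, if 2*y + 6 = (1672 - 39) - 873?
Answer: -141992/29667 ≈ -4.7862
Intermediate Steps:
y = 377 (y = -3 + ((1672 - 39) - 873)/2 = -3 + (1633 - 873)/2 = -3 + (1/2)*760 = -3 + 380 = 377)
-2815/1023 - 767/y = -2815/1023 - 767/377 = -2815*1/1023 - 767*1/377 = -2815/1023 - 59/29 = -141992/29667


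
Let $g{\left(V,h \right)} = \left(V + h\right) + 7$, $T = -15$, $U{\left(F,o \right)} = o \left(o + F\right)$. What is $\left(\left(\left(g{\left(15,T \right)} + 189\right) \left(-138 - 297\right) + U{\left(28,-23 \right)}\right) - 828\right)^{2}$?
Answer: $7430957209$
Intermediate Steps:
$U{\left(F,o \right)} = o \left(F + o\right)$
$g{\left(V,h \right)} = 7 + V + h$
$\left(\left(\left(g{\left(15,T \right)} + 189\right) \left(-138 - 297\right) + U{\left(28,-23 \right)}\right) - 828\right)^{2} = \left(\left(\left(\left(7 + 15 - 15\right) + 189\right) \left(-138 - 297\right) - 23 \left(28 - 23\right)\right) - 828\right)^{2} = \left(\left(\left(7 + 189\right) \left(-435\right) - 115\right) - 828\right)^{2} = \left(\left(196 \left(-435\right) - 115\right) - 828\right)^{2} = \left(\left(-85260 - 115\right) - 828\right)^{2} = \left(-85375 - 828\right)^{2} = \left(-86203\right)^{2} = 7430957209$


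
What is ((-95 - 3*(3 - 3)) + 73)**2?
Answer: 484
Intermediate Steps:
((-95 - 3*(3 - 3)) + 73)**2 = ((-95 - 3*0) + 73)**2 = ((-95 + 0) + 73)**2 = (-95 + 73)**2 = (-22)**2 = 484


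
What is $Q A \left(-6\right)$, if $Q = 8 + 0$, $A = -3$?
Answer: $144$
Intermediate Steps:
$Q = 8$
$Q A \left(-6\right) = 8 \left(-3\right) \left(-6\right) = \left(-24\right) \left(-6\right) = 144$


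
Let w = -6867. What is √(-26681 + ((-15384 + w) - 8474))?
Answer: I*√57406 ≈ 239.6*I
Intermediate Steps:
√(-26681 + ((-15384 + w) - 8474)) = √(-26681 + ((-15384 - 6867) - 8474)) = √(-26681 + (-22251 - 8474)) = √(-26681 - 30725) = √(-57406) = I*√57406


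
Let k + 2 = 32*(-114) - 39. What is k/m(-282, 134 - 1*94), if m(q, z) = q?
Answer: 3689/282 ≈ 13.082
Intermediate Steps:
k = -3689 (k = -2 + (32*(-114) - 39) = -2 + (-3648 - 39) = -2 - 3687 = -3689)
k/m(-282, 134 - 1*94) = -3689/(-282) = -3689*(-1/282) = 3689/282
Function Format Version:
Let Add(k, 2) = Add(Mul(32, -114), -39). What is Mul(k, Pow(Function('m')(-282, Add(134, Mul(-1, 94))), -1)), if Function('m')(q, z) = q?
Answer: Rational(3689, 282) ≈ 13.082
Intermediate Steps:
k = -3689 (k = Add(-2, Add(Mul(32, -114), -39)) = Add(-2, Add(-3648, -39)) = Add(-2, -3687) = -3689)
Mul(k, Pow(Function('m')(-282, Add(134, Mul(-1, 94))), -1)) = Mul(-3689, Pow(-282, -1)) = Mul(-3689, Rational(-1, 282)) = Rational(3689, 282)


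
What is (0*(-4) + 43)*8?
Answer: 344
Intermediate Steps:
(0*(-4) + 43)*8 = (0 + 43)*8 = 43*8 = 344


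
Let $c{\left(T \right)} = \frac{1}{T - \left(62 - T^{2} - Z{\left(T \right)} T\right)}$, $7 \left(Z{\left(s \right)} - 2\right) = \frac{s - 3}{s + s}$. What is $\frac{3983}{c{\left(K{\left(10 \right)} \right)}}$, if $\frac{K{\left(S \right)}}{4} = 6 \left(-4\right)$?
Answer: $\frac{70570225}{2} \approx 3.5285 \cdot 10^{7}$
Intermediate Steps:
$K{\left(S \right)} = -96$ ($K{\left(S \right)} = 4 \cdot 6 \left(-4\right) = 4 \left(-24\right) = -96$)
$Z{\left(s \right)} = 2 + \frac{-3 + s}{14 s}$ ($Z{\left(s \right)} = 2 + \frac{\left(s - 3\right) \frac{1}{s + s}}{7} = 2 + \frac{\left(-3 + s\right) \frac{1}{2 s}}{7} = 2 + \frac{\frac{1}{2} \frac{1}{s} \left(-3 + s\right)}{7} = 2 + \frac{-3 + s}{14 s}$)
$c{\left(T \right)} = \frac{1}{- \frac{871}{14} + T^{2} + \frac{43 T}{14}}$ ($c{\left(T \right)} = \frac{1}{T - \left(62 - T^{2} - \frac{-3 + 29 T}{14 T} T\right)} = \frac{1}{T - \left(\frac{871}{14} - T^{2} - \frac{29 T}{14}\right)} = \frac{1}{T + \left(- \frac{871}{14} + T^{2} + \frac{29 T}{14}\right)} = \frac{1}{- \frac{871}{14} + T^{2} + \frac{43 T}{14}}$)
$\frac{3983}{c{\left(K{\left(10 \right)} \right)}} = \frac{3983}{14 \frac{1}{-871 + 14 \left(-96\right)^{2} + 43 \left(-96\right)}} = \frac{3983}{14 \frac{1}{-871 + 14 \cdot 9216 - 4128}} = \frac{3983}{14 \frac{1}{-871 + 129024 - 4128}} = \frac{3983}{14 \cdot \frac{1}{124025}} = \frac{3983}{\frac{14}{124025}} = 3983 \cdot \frac{124025}{14} = \frac{70570225}{2}$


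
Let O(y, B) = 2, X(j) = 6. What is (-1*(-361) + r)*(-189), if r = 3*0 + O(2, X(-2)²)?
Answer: -68607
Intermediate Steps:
r = 2 (r = 3*0 + 2 = 0 + 2 = 2)
(-1*(-361) + r)*(-189) = (-1*(-361) + 2)*(-189) = (361 + 2)*(-189) = 363*(-189) = -68607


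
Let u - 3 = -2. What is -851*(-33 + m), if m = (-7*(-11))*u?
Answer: -37444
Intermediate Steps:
u = 1 (u = 3 - 2 = 1)
m = 77 (m = -7*(-11)*1 = 77*1 = 77)
-851*(-33 + m) = -851*(-33 + 77) = -851*44 = -37444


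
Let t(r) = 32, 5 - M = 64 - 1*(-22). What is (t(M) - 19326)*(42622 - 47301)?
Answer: 90276626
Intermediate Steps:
M = -81 (M = 5 - (64 - 1*(-22)) = 5 - (64 + 22) = 5 - 1*86 = 5 - 86 = -81)
(t(M) - 19326)*(42622 - 47301) = (32 - 19326)*(42622 - 47301) = -19294*(-4679) = 90276626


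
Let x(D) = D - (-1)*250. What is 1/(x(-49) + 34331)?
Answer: 1/34532 ≈ 2.8959e-5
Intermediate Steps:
x(D) = 250 + D (x(D) = D - 1*(-250) = D + 250 = 250 + D)
1/(x(-49) + 34331) = 1/((250 - 49) + 34331) = 1/(201 + 34331) = 1/34532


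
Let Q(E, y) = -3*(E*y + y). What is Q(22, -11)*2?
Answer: 1518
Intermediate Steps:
Q(E, y) = -3*y - 3*E*y (Q(E, y) = -3*(y + E*y) = -3*y - 3*E*y)
Q(22, -11)*2 = -3*(-11)*(1 + 22)*2 = -3*(-11)*23*2 = 759*2 = 1518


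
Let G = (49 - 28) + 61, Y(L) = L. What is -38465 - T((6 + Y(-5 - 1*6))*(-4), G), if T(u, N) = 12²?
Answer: -38609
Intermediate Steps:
G = 82 (G = 21 + 61 = 82)
T(u, N) = 144
-38465 - T((6 + Y(-5 - 1*6))*(-4), G) = -38465 - 1*144 = -38465 - 144 = -38609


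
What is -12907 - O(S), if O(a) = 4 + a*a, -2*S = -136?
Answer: -17535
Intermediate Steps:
S = 68 (S = -½*(-136) = 68)
O(a) = 4 + a²
-12907 - O(S) = -12907 - (4 + 68²) = -12907 - (4 + 4624) = -12907 - 1*4628 = -12907 - 4628 = -17535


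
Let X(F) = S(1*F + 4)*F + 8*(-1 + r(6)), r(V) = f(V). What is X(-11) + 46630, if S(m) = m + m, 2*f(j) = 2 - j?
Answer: 46760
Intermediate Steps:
f(j) = 1 - j/2 (f(j) = (2 - j)/2 = 1 - j/2)
r(V) = 1 - V/2
S(m) = 2*m
X(F) = -24 + F*(8 + 2*F) (X(F) = (2*(1*F + 4))*F + 8*(-1 + (1 - 1/2*6)) = (2*(F + 4))*F + 8*(-1 + (1 - 3)) = (2*(4 + F))*F + 8*(-1 - 2) = (8 + 2*F)*F + 8*(-3) = F*(8 + 2*F) - 24 = -24 + F*(8 + 2*F))
X(-11) + 46630 = (-24 + 2*(-11)*(4 - 11)) + 46630 = (-24 + 2*(-11)*(-7)) + 46630 = (-24 + 154) + 46630 = 130 + 46630 = 46760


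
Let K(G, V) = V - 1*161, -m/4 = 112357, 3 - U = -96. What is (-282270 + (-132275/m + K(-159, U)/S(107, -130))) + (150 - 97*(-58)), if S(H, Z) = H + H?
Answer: -13296263340067/48088796 ≈ -2.7649e+5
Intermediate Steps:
U = 99 (U = 3 - 1*(-96) = 3 + 96 = 99)
m = -449428 (m = -4*112357 = -449428)
S(H, Z) = 2*H
K(G, V) = -161 + V (K(G, V) = V - 161 = -161 + V)
(-282270 + (-132275/m + K(-159, U)/S(107, -130))) + (150 - 97*(-58)) = (-282270 + (-132275/(-449428) + (-161 + 99)/((2*107)))) + (150 - 97*(-58)) = (-282270 + (-132275*(-1/449428) - 62/214)) + (150 + 5626) = (-282270 + (132275/449428 - 62*1/214)) + 5776 = (-282270 + (132275/449428 - 31/107)) + 5776 = (-282270 + 221157/48088796) + 5776 = -13574024225763/48088796 + 5776 = -13296263340067/48088796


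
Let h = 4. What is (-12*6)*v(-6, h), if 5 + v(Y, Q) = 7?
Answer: -144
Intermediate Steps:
v(Y, Q) = 2 (v(Y, Q) = -5 + 7 = 2)
(-12*6)*v(-6, h) = -12*6*2 = -72*2 = -144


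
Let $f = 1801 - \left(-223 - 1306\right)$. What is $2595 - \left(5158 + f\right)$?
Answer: $-5893$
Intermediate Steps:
$f = 3330$ ($f = 1801 - -1529 = 1801 + 1529 = 3330$)
$2595 - \left(5158 + f\right) = 2595 - 8488 = -5893$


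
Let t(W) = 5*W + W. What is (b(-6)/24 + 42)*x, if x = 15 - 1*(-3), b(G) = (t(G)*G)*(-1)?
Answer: 594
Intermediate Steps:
t(W) = 6*W
b(G) = -6*G² (b(G) = ((6*G)*G)*(-1) = (6*G²)*(-1) = -6*G²)
x = 18 (x = 15 + 3 = 18)
(b(-6)/24 + 42)*x = (-6*(-6)²/24 + 42)*18 = (-6*36*(1/24) + 42)*18 = (-216*1/24 + 42)*18 = (-9 + 42)*18 = 33*18 = 594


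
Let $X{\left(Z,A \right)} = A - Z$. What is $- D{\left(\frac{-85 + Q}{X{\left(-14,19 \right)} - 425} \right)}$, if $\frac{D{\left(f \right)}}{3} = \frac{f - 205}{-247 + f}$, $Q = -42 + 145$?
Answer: $- \frac{120567}{48421} \approx -2.49$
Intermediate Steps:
$Q = 103$
$D{\left(f \right)} = \frac{3 \left(-205 + f\right)}{-247 + f}$ ($D{\left(f \right)} = 3 \frac{f - 205}{-247 + f} = 3 \frac{-205 + f}{-247 + f} = \frac{3 \left(-205 + f\right)}{-247 + f}$)
$- D{\left(\frac{-85 + Q}{X{\left(-14,19 \right)} - 425} \right)} = - \frac{3 \left(-205 + \frac{-85 + 103}{\left(19 - -14\right) - 425}\right)}{-247 + \frac{-85 + 103}{\left(19 - -14\right) - 425}} = - \frac{3 \left(-205 + \frac{18}{\left(19 + 14\right) - 425}\right)}{-247 + \frac{18}{\left(19 + 14\right) - 425}} = - \frac{3 \left(-205 + \frac{18}{33 - 425}\right)}{-247 + \frac{18}{33 - 425}} = - \frac{3 \left(-205 + \frac{18}{-392}\right)}{-247 + \frac{18}{-392}} = - \frac{3 \left(-205 + 18 \left(- \frac{1}{392}\right)\right)}{-247 + 18 \left(- \frac{1}{392}\right)} = - \frac{3 \left(-205 - \frac{9}{196}\right)}{-247 - \frac{9}{196}} = - \frac{3 \left(-40189\right)}{\left(- \frac{48421}{196}\right) 196} = - \frac{3 \left(-196\right) \left(-40189\right)}{48421 \cdot 196} = \left(-1\right) \frac{120567}{48421} = - \frac{120567}{48421}$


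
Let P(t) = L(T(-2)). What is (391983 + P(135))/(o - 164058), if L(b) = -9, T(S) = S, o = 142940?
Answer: -195987/10559 ≈ -18.561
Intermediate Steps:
P(t) = -9
(391983 + P(135))/(o - 164058) = (391983 - 9)/(142940 - 164058) = 391974/(-21118) = 391974*(-1/21118) = -195987/10559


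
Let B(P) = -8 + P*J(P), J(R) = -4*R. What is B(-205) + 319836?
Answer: 151728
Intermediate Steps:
B(P) = -8 - 4*P**2 (B(P) = -8 + P*(-4*P) = -8 - 4*P**2)
B(-205) + 319836 = (-8 - 4*(-205)**2) + 319836 = (-8 - 4*42025) + 319836 = (-8 - 168100) + 319836 = -168108 + 319836 = 151728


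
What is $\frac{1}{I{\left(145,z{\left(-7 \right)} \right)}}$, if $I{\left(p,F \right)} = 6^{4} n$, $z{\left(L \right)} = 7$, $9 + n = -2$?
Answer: $- \frac{1}{14256} \approx -7.0146 \cdot 10^{-5}$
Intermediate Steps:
$n = -11$ ($n = -9 - 2 = -11$)
$I{\left(p,F \right)} = -14256$ ($I{\left(p,F \right)} = 6^{4} \left(-11\right) = 1296 \left(-11\right) = -14256$)
$\frac{1}{I{\left(145,z{\left(-7 \right)} \right)}} = \frac{1}{-14256} = - \frac{1}{14256}$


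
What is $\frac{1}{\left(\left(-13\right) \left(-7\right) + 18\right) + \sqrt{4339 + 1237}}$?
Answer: $\frac{109}{6305} - \frac{2 \sqrt{1394}}{6305} \approx 0.0054445$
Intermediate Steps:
$\frac{1}{\left(\left(-13\right) \left(-7\right) + 18\right) + \sqrt{4339 + 1237}} = \frac{1}{\left(91 + 18\right) + \sqrt{5576}} = \frac{1}{109 + 2 \sqrt{1394}}$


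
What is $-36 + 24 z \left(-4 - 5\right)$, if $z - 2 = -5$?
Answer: $612$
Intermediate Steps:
$z = -3$ ($z = 2 - 5 = -3$)
$-36 + 24 z \left(-4 - 5\right) = -36 + 24 \left(- 3 \left(-4 - 5\right)\right) = -36 + 24 \left(\left(-3\right) \left(-9\right)\right) = -36 + 24 \cdot 27 = -36 + 648 = 612$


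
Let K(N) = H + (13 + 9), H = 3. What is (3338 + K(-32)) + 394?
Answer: 3757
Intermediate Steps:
K(N) = 25 (K(N) = 3 + (13 + 9) = 3 + 22 = 25)
(3338 + K(-32)) + 394 = (3338 + 25) + 394 = 3363 + 394 = 3757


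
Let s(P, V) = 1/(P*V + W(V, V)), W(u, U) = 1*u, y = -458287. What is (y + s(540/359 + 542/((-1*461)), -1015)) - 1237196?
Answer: -378362146846444/223158915 ≈ -1.6955e+6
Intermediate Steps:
W(u, U) = u
s(P, V) = 1/(V + P*V) (s(P, V) = 1/(P*V + V) = 1/(V + P*V))
(y + s(540/359 + 542/((-1*461)), -1015)) - 1237196 = (-458287 + 1/((-1015)*(1 + (540/359 + 542/((-1*461)))))) - 1237196 = (-458287 - 1/(1015*(1 + (540*(1/359) + 542/(-461))))) - 1237196 = (-458287 - 1/(1015*(1 + (540/359 + 542*(-1/461))))) - 1237196 = (-458287 - 1/(1015*(1 + (540/359 - 542/461)))) - 1237196 = (-458287 - 1/(1015*(1 + 54362/165499))) - 1237196 = (-458287 - 1/(1015*219861/165499)) - 1237196 = (-458287 - 1/1015*165499/219861) - 1237196 = (-458287 - 165499/223158915) - 1237196 = -102270829844104/223158915 - 1237196 = -378362146846444/223158915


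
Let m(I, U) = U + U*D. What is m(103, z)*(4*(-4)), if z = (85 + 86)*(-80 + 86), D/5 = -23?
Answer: 1871424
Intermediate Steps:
D = -115 (D = 5*(-23) = -115)
z = 1026 (z = 171*6 = 1026)
m(I, U) = -114*U (m(I, U) = U + U*(-115) = U - 115*U = -114*U)
m(103, z)*(4*(-4)) = (-114*1026)*(4*(-4)) = -116964*(-16) = 1871424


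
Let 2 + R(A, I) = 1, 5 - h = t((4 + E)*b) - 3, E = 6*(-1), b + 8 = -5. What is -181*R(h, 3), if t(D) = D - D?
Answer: 181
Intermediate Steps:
b = -13 (b = -8 - 5 = -13)
E = -6
t(D) = 0
h = 8 (h = 5 - (0 - 3) = 5 - 1*(-3) = 5 + 3 = 8)
R(A, I) = -1 (R(A, I) = -2 + 1 = -1)
-181*R(h, 3) = -181*(-1) = 181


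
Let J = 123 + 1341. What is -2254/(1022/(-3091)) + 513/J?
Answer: 242866171/35624 ≈ 6817.5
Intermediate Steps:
J = 1464
-2254/(1022/(-3091)) + 513/J = -2254/(1022/(-3091)) + 513/1464 = -2254/(1022*(-1/3091)) + 513*(1/1464) = -2254/(-1022/3091) + 171/488 = -2254*(-3091/1022) + 171/488 = 497651/73 + 171/488 = 242866171/35624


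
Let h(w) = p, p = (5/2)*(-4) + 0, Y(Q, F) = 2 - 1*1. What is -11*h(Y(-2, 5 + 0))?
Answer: 110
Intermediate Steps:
Y(Q, F) = 1 (Y(Q, F) = 2 - 1 = 1)
p = -10 (p = (5*(1/2))*(-4) + 0 = (5/2)*(-4) + 0 = -10 + 0 = -10)
h(w) = -10
-11*h(Y(-2, 5 + 0)) = -11*(-10) = 110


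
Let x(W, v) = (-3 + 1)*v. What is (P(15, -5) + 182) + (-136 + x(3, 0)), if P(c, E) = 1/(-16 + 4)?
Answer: 551/12 ≈ 45.917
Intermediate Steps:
x(W, v) = -2*v
P(c, E) = -1/12 (P(c, E) = 1/(-12) = -1/12)
(P(15, -5) + 182) + (-136 + x(3, 0)) = (-1/12 + 182) + (-136 - 2*0) = 2183/12 + (-136 + 0) = 2183/12 - 136 = 551/12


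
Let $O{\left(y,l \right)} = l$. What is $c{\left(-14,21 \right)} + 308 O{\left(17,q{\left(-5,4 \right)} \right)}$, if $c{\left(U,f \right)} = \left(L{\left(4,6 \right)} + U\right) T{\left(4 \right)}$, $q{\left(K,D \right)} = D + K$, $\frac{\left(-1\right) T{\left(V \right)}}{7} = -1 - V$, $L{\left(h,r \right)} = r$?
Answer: $-588$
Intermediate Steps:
$T{\left(V \right)} = 7 + 7 V$ ($T{\left(V \right)} = - 7 \left(-1 - V\right) = 7 + 7 V$)
$c{\left(U,f \right)} = 210 + 35 U$ ($c{\left(U,f \right)} = \left(6 + U\right) \left(7 + 7 \cdot 4\right) = \left(6 + U\right) \left(7 + 28\right) = \left(6 + U\right) 35 = 210 + 35 U$)
$c{\left(-14,21 \right)} + 308 O{\left(17,q{\left(-5,4 \right)} \right)} = \left(210 + 35 \left(-14\right)\right) + 308 \left(4 - 5\right) = \left(210 - 490\right) + 308 \left(-1\right) = -280 - 308 = -588$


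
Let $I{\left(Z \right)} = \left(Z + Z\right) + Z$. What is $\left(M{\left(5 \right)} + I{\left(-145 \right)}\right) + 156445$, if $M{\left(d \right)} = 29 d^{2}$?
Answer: $156735$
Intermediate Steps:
$I{\left(Z \right)} = 3 Z$ ($I{\left(Z \right)} = 2 Z + Z = 3 Z$)
$\left(M{\left(5 \right)} + I{\left(-145 \right)}\right) + 156445 = \left(29 \cdot 5^{2} + 3 \left(-145\right)\right) + 156445 = \left(29 \cdot 25 - 435\right) + 156445 = \left(725 - 435\right) + 156445 = 290 + 156445 = 156735$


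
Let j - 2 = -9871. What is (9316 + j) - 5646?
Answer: -6199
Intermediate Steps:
j = -9869 (j = 2 - 9871 = -9869)
(9316 + j) - 5646 = (9316 - 9869) - 5646 = -553 - 5646 = -6199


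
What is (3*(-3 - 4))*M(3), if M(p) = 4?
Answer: -84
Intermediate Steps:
(3*(-3 - 4))*M(3) = (3*(-3 - 4))*4 = (3*(-7))*4 = -21*4 = -84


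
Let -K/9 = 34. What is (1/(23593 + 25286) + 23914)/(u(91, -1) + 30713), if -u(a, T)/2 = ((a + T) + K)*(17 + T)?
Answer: 1168892407/1839072375 ≈ 0.63559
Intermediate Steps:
K = -306 (K = -9*34 = -306)
u(a, T) = -2*(17 + T)*(-306 + T + a) (u(a, T) = -2*((a + T) - 306)*(17 + T) = -2*((T + a) - 306)*(17 + T) = -2*(-306 + T + a)*(17 + T) = -2*(17 + T)*(-306 + T + a))
(1/(23593 + 25286) + 23914)/(u(91, -1) + 30713) = (1/(23593 + 25286) + 23914)/((10404 - 34*91 - 2*(-1)² + 578*(-1) - 2*(-1)*91) + 30713) = (1/48879 + 23914)/((10404 - 3094 - 2*1 - 578 + 182) + 30713) = (1/48879 + 23914)/((10404 - 3094 - 2 - 578 + 182) + 30713) = 1168892407/(48879*(6912 + 30713)) = (1168892407/48879)/37625 = (1168892407/48879)*(1/37625) = 1168892407/1839072375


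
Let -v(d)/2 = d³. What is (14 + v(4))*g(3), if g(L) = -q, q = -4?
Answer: -456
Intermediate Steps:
g(L) = 4 (g(L) = -1*(-4) = 4)
v(d) = -2*d³
(14 + v(4))*g(3) = (14 - 2*4³)*4 = (14 - 2*64)*4 = (14 - 128)*4 = -114*4 = -456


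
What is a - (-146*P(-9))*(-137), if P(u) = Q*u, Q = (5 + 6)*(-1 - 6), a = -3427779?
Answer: -17289165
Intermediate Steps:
Q = -77 (Q = 11*(-7) = -77)
P(u) = -77*u
a - (-146*P(-9))*(-137) = -3427779 - (-(-11242)*(-9))*(-137) = -3427779 - (-146*693)*(-137) = -3427779 - (-101178)*(-137) = -3427779 - 1*13861386 = -3427779 - 13861386 = -17289165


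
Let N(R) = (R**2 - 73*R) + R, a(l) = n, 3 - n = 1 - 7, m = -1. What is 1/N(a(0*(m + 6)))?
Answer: -1/567 ≈ -0.0017637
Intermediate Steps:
n = 9 (n = 3 - (1 - 7) = 3 - 1*(-6) = 3 + 6 = 9)
a(l) = 9
N(R) = R**2 - 72*R
1/N(a(0*(m + 6))) = 1/(9*(-72 + 9)) = 1/(9*(-63)) = 1/(-567) = -1/567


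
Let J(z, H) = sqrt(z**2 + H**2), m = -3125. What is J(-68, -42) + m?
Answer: -3125 + 2*sqrt(1597) ≈ -3045.1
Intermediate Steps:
J(z, H) = sqrt(H**2 + z**2)
J(-68, -42) + m = sqrt((-42)**2 + (-68)**2) - 3125 = sqrt(1764 + 4624) - 3125 = sqrt(6388) - 3125 = 2*sqrt(1597) - 3125 = -3125 + 2*sqrt(1597)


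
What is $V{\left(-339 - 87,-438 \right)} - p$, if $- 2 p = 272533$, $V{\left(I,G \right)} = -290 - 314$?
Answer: $\frac{271325}{2} \approx 1.3566 \cdot 10^{5}$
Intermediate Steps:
$V{\left(I,G \right)} = -604$ ($V{\left(I,G \right)} = -290 - 314 = -604$)
$p = - \frac{272533}{2}$ ($p = \left(- \frac{1}{2}\right) 272533 = - \frac{272533}{2} \approx -1.3627 \cdot 10^{5}$)
$V{\left(-339 - 87,-438 \right)} - p = -604 - - \frac{272533}{2} = -604 + \frac{272533}{2} = \frac{271325}{2}$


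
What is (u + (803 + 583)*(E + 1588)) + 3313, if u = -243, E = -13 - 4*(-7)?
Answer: 2224828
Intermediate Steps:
E = 15 (E = -13 + 28 = 15)
(u + (803 + 583)*(E + 1588)) + 3313 = (-243 + (803 + 583)*(15 + 1588)) + 3313 = (-243 + 1386*1603) + 3313 = (-243 + 2221758) + 3313 = 2221515 + 3313 = 2224828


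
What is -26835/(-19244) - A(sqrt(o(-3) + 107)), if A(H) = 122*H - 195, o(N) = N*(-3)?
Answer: 3779415/19244 - 244*sqrt(29) ≈ -1117.6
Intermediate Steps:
o(N) = -3*N
A(H) = -195 + 122*H
-26835/(-19244) - A(sqrt(o(-3) + 107)) = -26835/(-19244) - (-195 + 122*sqrt(-3*(-3) + 107)) = -26835*(-1/19244) - (-195 + 122*sqrt(9 + 107)) = 26835/19244 - (-195 + 122*sqrt(116)) = 26835/19244 - (-195 + 122*(2*sqrt(29))) = 26835/19244 - (-195 + 244*sqrt(29)) = 26835/19244 + (195 - 244*sqrt(29)) = 3779415/19244 - 244*sqrt(29)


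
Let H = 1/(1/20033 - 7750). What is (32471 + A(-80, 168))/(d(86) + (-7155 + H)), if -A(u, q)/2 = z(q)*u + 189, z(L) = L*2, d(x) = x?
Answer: -13329171818897/1097502909714 ≈ -12.145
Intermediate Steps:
z(L) = 2*L
H = -20033/155255749 (H = 1/(1/20033 - 7750) = 1/(-155255749/20033) = -20033/155255749 ≈ -0.00012903)
A(u, q) = -378 - 4*q*u (A(u, q) = -2*((2*q)*u + 189) = -2*(2*q*u + 189) = -2*(189 + 2*q*u) = -378 - 4*q*u)
(32471 + A(-80, 168))/(d(86) + (-7155 + H)) = (32471 + (-378 - 4*168*(-80)))/(86 + (-7155 - 20033/155255749)) = (32471 + (-378 + 53760))/(86 - 1110854904128/155255749) = (32471 + 53382)/(-1097502909714/155255749) = 85853*(-155255749/1097502909714) = -13329171818897/1097502909714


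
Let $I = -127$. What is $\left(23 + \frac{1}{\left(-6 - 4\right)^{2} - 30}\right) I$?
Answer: $- \frac{204597}{70} \approx -2922.8$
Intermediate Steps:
$\left(23 + \frac{1}{\left(-6 - 4\right)^{2} - 30}\right) I = \left(23 + \frac{1}{\left(-6 - 4\right)^{2} - 30}\right) \left(-127\right) = \left(23 + \frac{1}{\left(-10\right)^{2} - 30}\right) \left(-127\right) = \left(23 + \frac{1}{100 - 30}\right) \left(-127\right) = \left(23 + \frac{1}{70}\right) \left(-127\right) = \frac{1611}{70} \left(-127\right) = - \frac{204597}{70}$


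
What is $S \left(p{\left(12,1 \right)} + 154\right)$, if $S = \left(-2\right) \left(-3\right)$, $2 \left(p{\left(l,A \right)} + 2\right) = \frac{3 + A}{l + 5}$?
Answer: $\frac{15516}{17} \approx 912.71$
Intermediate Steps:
$p{\left(l,A \right)} = -2 + \frac{3 + A}{2 \left(5 + l\right)}$ ($p{\left(l,A \right)} = -2 + \frac{\left(3 + A\right) \frac{1}{l + 5}}{2} = -2 + \frac{\left(3 + A\right) \frac{1}{5 + l}}{2} = -2 + \frac{\frac{1}{5 + l} \left(3 + A\right)}{2} = -2 + \frac{3 + A}{2 \left(5 + l\right)}$)
$S = 6$
$S \left(p{\left(12,1 \right)} + 154\right) = 6 \left(\frac{-17 + 1 - 48}{2 \left(5 + 12\right)} + 154\right) = 6 \left(\frac{-17 + 1 - 48}{2 \cdot 17} + 154\right) = 6 \left(\frac{1}{2} \cdot \frac{1}{17} \left(-64\right) + 154\right) = 6 \left(- \frac{32}{17} + 154\right) = 6 \cdot \frac{2586}{17} = \frac{15516}{17}$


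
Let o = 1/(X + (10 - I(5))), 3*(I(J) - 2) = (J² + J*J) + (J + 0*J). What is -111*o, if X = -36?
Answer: 333/139 ≈ 2.3957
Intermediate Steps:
I(J) = 2 + J/3 + 2*J²/3 (I(J) = 2 + ((J² + J*J) + (J + 0*J))/3 = 2 + ((J² + J²) + (J + 0))/3 = 2 + (2*J² + J)/3 = 2 + (J + 2*J²)/3 = 2 + (J/3 + 2*J²/3) = 2 + J/3 + 2*J²/3)
o = -3/139 (o = 1/(-36 + (10 - (2 + (⅓)*5 + (⅔)*5²))) = 1/(-36 + (10 - (2 + 5/3 + (⅔)*25))) = 1/(-36 + (10 - (2 + 5/3 + 50/3))) = 1/(-36 + (10 - 1*61/3)) = 1/(-36 + (10 - 61/3)) = 1/(-36 - 31/3) = 1/(-139/3) = -3/139 ≈ -0.021583)
-111*o = -111*(-3/139) = 333/139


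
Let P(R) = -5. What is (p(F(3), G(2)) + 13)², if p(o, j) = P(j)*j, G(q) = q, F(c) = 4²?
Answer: 9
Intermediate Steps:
F(c) = 16
p(o, j) = -5*j
(p(F(3), G(2)) + 13)² = (-5*2 + 13)² = (-10 + 13)² = 3² = 9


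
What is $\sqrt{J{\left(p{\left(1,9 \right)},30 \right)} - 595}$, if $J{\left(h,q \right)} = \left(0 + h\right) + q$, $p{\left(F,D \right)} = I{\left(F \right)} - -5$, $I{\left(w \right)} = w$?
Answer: $i \sqrt{559} \approx 23.643 i$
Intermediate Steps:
$p{\left(F,D \right)} = 5 + F$ ($p{\left(F,D \right)} = F - -5 = F + 5 = 5 + F$)
$J{\left(h,q \right)} = h + q$
$\sqrt{J{\left(p{\left(1,9 \right)},30 \right)} - 595} = \sqrt{\left(\left(5 + 1\right) + 30\right) - 595} = \sqrt{\left(6 + 30\right) - 595} = \sqrt{36 - 595} = \sqrt{-559} = i \sqrt{559}$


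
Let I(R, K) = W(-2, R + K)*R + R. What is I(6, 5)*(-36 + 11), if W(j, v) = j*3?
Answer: 750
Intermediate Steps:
W(j, v) = 3*j
I(R, K) = -5*R (I(R, K) = (3*(-2))*R + R = -6*R + R = -5*R)
I(6, 5)*(-36 + 11) = (-5*6)*(-36 + 11) = -30*(-25) = 750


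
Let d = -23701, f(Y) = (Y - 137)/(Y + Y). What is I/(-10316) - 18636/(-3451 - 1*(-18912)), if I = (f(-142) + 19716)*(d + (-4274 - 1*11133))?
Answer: 846437665374435/11324192996 ≈ 74746.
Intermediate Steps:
f(Y) = (-137 + Y)/(2*Y) (f(Y) = (-137 + Y)/((2*Y)) = (-137 + Y)*(1/(2*Y)) = (-137 + Y)/(2*Y))
I = -54747514071/71 (I = ((1/2)*(-137 - 142)/(-142) + 19716)*(-23701 + (-4274 - 1*11133)) = ((1/2)*(-1/142)*(-279) + 19716)*(-23701 + (-4274 - 11133)) = (279/284 + 19716)*(-23701 - 15407) = (5599623/284)*(-39108) = -54747514071/71 ≈ -7.7109e+8)
I/(-10316) - 18636/(-3451 - 1*(-18912)) = -54747514071/71/(-10316) - 18636/(-3451 - 1*(-18912)) = -54747514071/71*(-1/10316) - 18636/(-3451 + 18912) = 54747514071/732436 - 18636/15461 = 846437665374435/11324192996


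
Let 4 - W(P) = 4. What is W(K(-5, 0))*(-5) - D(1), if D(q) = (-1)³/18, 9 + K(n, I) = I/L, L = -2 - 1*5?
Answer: 1/18 ≈ 0.055556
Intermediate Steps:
L = -7 (L = -2 - 5 = -7)
K(n, I) = -9 - I/7 (K(n, I) = -9 + I/(-7) = -9 + I*(-⅐) = -9 - I/7)
W(P) = 0 (W(P) = 4 - 1*4 = 4 - 4 = 0)
D(q) = -1/18 (D(q) = -1*1/18 = -1/18)
W(K(-5, 0))*(-5) - D(1) = 0*(-5) - 1*(-1/18) = 0 + 1/18 = 1/18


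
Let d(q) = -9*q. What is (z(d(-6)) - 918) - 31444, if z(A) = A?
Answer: -32308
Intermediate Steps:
(z(d(-6)) - 918) - 31444 = (-9*(-6) - 918) - 31444 = (54 - 918) - 31444 = -864 - 31444 = -32308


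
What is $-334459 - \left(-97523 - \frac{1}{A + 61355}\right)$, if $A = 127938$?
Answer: $- \frac{44850326247}{189293} \approx -2.3694 \cdot 10^{5}$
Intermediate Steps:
$-334459 - \left(-97523 - \frac{1}{A + 61355}\right) = -334459 - \left(-97523 - \frac{1}{127938 + 61355}\right) = -334459 - \left(-97523 - \frac{1}{189293}\right) = -334459 - - \frac{18460421240}{189293} = -334459 + \frac{18460421240}{189293} = - \frac{44850326247}{189293}$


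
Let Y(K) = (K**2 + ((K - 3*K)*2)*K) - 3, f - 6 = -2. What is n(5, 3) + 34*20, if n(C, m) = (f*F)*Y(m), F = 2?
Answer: 440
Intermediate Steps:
f = 4 (f = 6 - 2 = 4)
Y(K) = -3 - 3*K**2 (Y(K) = (K**2 + (-2*K*2)*K) - 3 = (K**2 + (-4*K)*K) - 3 = (K**2 - 4*K**2) - 3 = -3*K**2 - 3 = -3 - 3*K**2)
n(C, m) = -24 - 24*m**2 (n(C, m) = (4*2)*(-3 - 3*m**2) = 8*(-3 - 3*m**2) = -24 - 24*m**2)
n(5, 3) + 34*20 = (-24 - 24*3**2) + 34*20 = (-24 - 24*9) + 680 = (-24 - 216) + 680 = -240 + 680 = 440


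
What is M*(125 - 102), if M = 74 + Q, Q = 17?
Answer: 2093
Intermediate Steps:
M = 91 (M = 74 + 17 = 91)
M*(125 - 102) = 91*(125 - 102) = 91*23 = 2093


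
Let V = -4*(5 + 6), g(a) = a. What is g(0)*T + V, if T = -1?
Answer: -44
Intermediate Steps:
V = -44 (V = -4*11 = -44)
g(0)*T + V = 0*(-1) - 44 = 0 - 44 = -44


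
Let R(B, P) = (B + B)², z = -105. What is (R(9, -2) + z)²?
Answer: 47961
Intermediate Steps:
R(B, P) = 4*B² (R(B, P) = (2*B)² = 4*B²)
(R(9, -2) + z)² = (4*9² - 105)² = (4*81 - 105)² = (324 - 105)² = 219² = 47961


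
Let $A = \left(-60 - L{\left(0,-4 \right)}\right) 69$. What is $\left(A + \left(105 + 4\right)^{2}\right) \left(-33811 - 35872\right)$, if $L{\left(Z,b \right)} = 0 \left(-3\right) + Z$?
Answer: $-539416103$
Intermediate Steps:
$L{\left(Z,b \right)} = Z$ ($L{\left(Z,b \right)} = 0 + Z = Z$)
$A = -4140$ ($A = \left(-60 - 0\right) 69 = \left(-60 + 0\right) 69 = \left(-60\right) 69 = -4140$)
$\left(A + \left(105 + 4\right)^{2}\right) \left(-33811 - 35872\right) = \left(-4140 + \left(105 + 4\right)^{2}\right) \left(-33811 - 35872\right) = \left(-4140 + 109^{2}\right) \left(-69683\right) = \left(-4140 + 11881\right) \left(-69683\right) = 7741 \left(-69683\right) = -539416103$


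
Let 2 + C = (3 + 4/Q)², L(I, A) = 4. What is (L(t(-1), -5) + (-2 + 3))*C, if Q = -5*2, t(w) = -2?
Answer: 119/5 ≈ 23.800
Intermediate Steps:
Q = -10
C = 119/25 (C = -2 + (3 + 4/(-10))² = -2 + (3 + 4*(-⅒))² = -2 + (3 - ⅖)² = -2 + (13/5)² = -2 + 169/25 = 119/25 ≈ 4.7600)
(L(t(-1), -5) + (-2 + 3))*C = (4 + (-2 + 3))*(119/25) = (4 + 1)*(119/25) = 5*(119/25) = 119/5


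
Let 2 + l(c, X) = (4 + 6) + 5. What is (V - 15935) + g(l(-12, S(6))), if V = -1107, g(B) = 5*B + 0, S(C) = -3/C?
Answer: -16977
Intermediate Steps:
l(c, X) = 13 (l(c, X) = -2 + ((4 + 6) + 5) = -2 + (10 + 5) = -2 + 15 = 13)
g(B) = 5*B
(V - 15935) + g(l(-12, S(6))) = (-1107 - 15935) + 5*13 = -17042 + 65 = -16977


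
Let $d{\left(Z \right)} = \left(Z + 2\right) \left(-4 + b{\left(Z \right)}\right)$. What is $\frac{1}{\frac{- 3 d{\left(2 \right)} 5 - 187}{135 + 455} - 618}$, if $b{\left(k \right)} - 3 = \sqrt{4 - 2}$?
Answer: $- \frac{215200730}{133040366809} + \frac{35400 \sqrt{2}}{133040366809} \approx -0.0016172$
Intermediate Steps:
$b{\left(k \right)} = 3 + \sqrt{2}$ ($b{\left(k \right)} = 3 + \sqrt{4 - 2} = 3 + \sqrt{2}$)
$d{\left(Z \right)} = \left(-1 + \sqrt{2}\right) \left(2 + Z\right)$ ($d{\left(Z \right)} = \left(Z + 2\right) \left(-4 + \left(3 + \sqrt{2}\right)\right) = \left(2 + Z\right) \left(-1 + \sqrt{2}\right) = \left(-1 + \sqrt{2}\right) \left(2 + Z\right)$)
$\frac{1}{\frac{- 3 d{\left(2 \right)} 5 - 187}{135 + 455} - 618} = \frac{1}{\frac{- 3 \left(-2 - 2 + 2 \sqrt{2} + 2 \sqrt{2}\right) 5 - 187}{135 + 455} - 618} = \frac{1}{\frac{- 3 \left(-2 - 2 + 2 \sqrt{2} + 2 \sqrt{2}\right) 5 - 187}{590} - 618} = \frac{1}{\left(- 3 \left(-4 + 4 \sqrt{2}\right) 5 - 187\right) \frac{1}{590} - 618} = \frac{1}{\left(\left(12 - 12 \sqrt{2}\right) 5 - 187\right) \frac{1}{590} - 618} = \frac{1}{\left(\left(60 - 60 \sqrt{2}\right) - 187\right) \frac{1}{590} - 618} = \frac{1}{\left(-127 - 60 \sqrt{2}\right) \frac{1}{590} - 618} = \frac{1}{\left(- \frac{127}{590} - \frac{6 \sqrt{2}}{59}\right) - 618} = \frac{1}{- \frac{364747}{590} - \frac{6 \sqrt{2}}{59}}$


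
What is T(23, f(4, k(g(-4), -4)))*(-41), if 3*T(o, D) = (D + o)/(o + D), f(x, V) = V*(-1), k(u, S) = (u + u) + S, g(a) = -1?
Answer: -41/3 ≈ -13.667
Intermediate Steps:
k(u, S) = S + 2*u (k(u, S) = 2*u + S = S + 2*u)
f(x, V) = -V
T(o, D) = ⅓ (T(o, D) = ((D + o)/(o + D))/3 = ((D + o)/(D + o))/3 = (⅓)*1 = ⅓)
T(23, f(4, k(g(-4), -4)))*(-41) = (⅓)*(-41) = -41/3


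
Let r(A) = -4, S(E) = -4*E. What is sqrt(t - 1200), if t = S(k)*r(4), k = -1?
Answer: 8*I*sqrt(19) ≈ 34.871*I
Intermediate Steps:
t = -16 (t = -4*(-1)*(-4) = 4*(-4) = -16)
sqrt(t - 1200) = sqrt(-16 - 1200) = sqrt(-1216) = 8*I*sqrt(19)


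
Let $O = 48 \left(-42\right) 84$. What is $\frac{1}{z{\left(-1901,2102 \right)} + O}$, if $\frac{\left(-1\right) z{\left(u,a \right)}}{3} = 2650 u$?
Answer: $\frac{1}{14943606} \approx 6.6918 \cdot 10^{-8}$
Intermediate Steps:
$z{\left(u,a \right)} = - 7950 u$ ($z{\left(u,a \right)} = - 3 \cdot 2650 u = - 7950 u$)
$O = -169344$ ($O = \left(-2016\right) 84 = -169344$)
$\frac{1}{z{\left(-1901,2102 \right)} + O} = \frac{1}{\left(-7950\right) \left(-1901\right) - 169344} = \frac{1}{15112950 - 169344} = \frac{1}{14943606}$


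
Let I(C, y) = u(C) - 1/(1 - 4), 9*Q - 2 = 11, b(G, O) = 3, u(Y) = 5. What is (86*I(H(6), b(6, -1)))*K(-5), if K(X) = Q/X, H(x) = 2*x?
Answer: -17888/135 ≈ -132.50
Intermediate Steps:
Q = 13/9 (Q = 2/9 + (1/9)*11 = 2/9 + 11/9 = 13/9 ≈ 1.4444)
I(C, y) = 16/3 (I(C, y) = 5 - 1/(1 - 4) = 5 - 1/(-3) = 5 - 1*(-1/3) = 5 + 1/3 = 16/3)
K(X) = 13/(9*X)
(86*I(H(6), b(6, -1)))*K(-5) = (86*(16/3))*((13/9)/(-5)) = 1376*((13/9)*(-1/5))/3 = (1376/3)*(-13/45) = -17888/135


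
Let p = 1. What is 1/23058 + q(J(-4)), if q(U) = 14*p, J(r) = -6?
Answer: 322813/23058 ≈ 14.000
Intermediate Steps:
q(U) = 14 (q(U) = 14*1 = 14)
1/23058 + q(J(-4)) = 1/23058 + 14 = 322813/23058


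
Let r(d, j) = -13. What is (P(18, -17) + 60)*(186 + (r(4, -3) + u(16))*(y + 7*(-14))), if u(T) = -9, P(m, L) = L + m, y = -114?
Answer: 295850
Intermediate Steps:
(P(18, -17) + 60)*(186 + (r(4, -3) + u(16))*(y + 7*(-14))) = ((-17 + 18) + 60)*(186 + (-13 - 9)*(-114 + 7*(-14))) = (1 + 60)*(186 - 22*(-114 - 98)) = 61*(186 - 22*(-212)) = 61*(186 + 4664) = 61*4850 = 295850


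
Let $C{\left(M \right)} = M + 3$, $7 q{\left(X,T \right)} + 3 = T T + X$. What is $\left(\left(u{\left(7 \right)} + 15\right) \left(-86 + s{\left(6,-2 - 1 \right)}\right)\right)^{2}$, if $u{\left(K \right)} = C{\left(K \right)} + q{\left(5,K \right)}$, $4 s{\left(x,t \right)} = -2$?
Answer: $\frac{382163401}{49} \approx 7.7993 \cdot 10^{6}$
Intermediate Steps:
$s{\left(x,t \right)} = - \frac{1}{2}$ ($s{\left(x,t \right)} = \frac{1}{4} \left(-2\right) = - \frac{1}{2}$)
$q{\left(X,T \right)} = - \frac{3}{7} + \frac{X}{7} + \frac{T^{2}}{7}$ ($q{\left(X,T \right)} = - \frac{3}{7} + \frac{T T + X}{7} = - \frac{3}{7} + \frac{T^{2} + X}{7} = - \frac{3}{7} + \frac{X + T^{2}}{7} = - \frac{3}{7} + \left(\frac{X}{7} + \frac{T^{2}}{7}\right) = - \frac{3}{7} + \frac{X}{7} + \frac{T^{2}}{7}$)
$C{\left(M \right)} = 3 + M$
$u{\left(K \right)} = \frac{23}{7} + K + \frac{K^{2}}{7}$ ($u{\left(K \right)} = \left(3 + K\right) + \left(- \frac{3}{7} + \frac{1}{7} \cdot 5 + \frac{K^{2}}{7}\right) = \left(3 + K\right) + \left(- \frac{3}{7} + \frac{5}{7} + \frac{K^{2}}{7}\right) = \left(3 + K\right) + \left(\frac{2}{7} + \frac{K^{2}}{7}\right) = \frac{23}{7} + K + \frac{K^{2}}{7}$)
$\left(\left(u{\left(7 \right)} + 15\right) \left(-86 + s{\left(6,-2 - 1 \right)}\right)\right)^{2} = \left(\left(\left(\frac{23}{7} + 7 + \frac{7^{2}}{7}\right) + 15\right) \left(-86 - \frac{1}{2}\right)\right)^{2} = \left(\left(\left(\frac{23}{7} + 7 + \frac{1}{7} \cdot 49\right) + 15\right) \left(- \frac{173}{2}\right)\right)^{2} = \left(\left(\left(\frac{23}{7} + 7 + 7\right) + 15\right) \left(- \frac{173}{2}\right)\right)^{2} = \left(\left(\frac{121}{7} + 15\right) \left(- \frac{173}{2}\right)\right)^{2} = \left(\frac{226}{7} \left(- \frac{173}{2}\right)\right)^{2} = \left(- \frac{19549}{7}\right)^{2} = \frac{382163401}{49}$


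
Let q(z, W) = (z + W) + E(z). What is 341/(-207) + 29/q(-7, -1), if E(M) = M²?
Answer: -7978/8487 ≈ -0.94003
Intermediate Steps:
q(z, W) = W + z + z² (q(z, W) = (z + W) + z² = (W + z) + z² = W + z + z²)
341/(-207) + 29/q(-7, -1) = 341/(-207) + 29/(-1 - 7 + (-7)²) = 341*(-1/207) + 29/(-1 - 7 + 49) = -341/207 + 29/41 = -7978/8487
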